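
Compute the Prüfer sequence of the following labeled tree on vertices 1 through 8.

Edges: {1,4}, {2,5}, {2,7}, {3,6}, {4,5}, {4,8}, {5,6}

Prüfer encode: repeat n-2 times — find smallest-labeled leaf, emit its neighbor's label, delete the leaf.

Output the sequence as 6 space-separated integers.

Answer: 4 6 5 2 5 4

Derivation:
Step 1: leaves = {1,3,7,8}. Remove smallest leaf 1, emit neighbor 4.
Step 2: leaves = {3,7,8}. Remove smallest leaf 3, emit neighbor 6.
Step 3: leaves = {6,7,8}. Remove smallest leaf 6, emit neighbor 5.
Step 4: leaves = {7,8}. Remove smallest leaf 7, emit neighbor 2.
Step 5: leaves = {2,8}. Remove smallest leaf 2, emit neighbor 5.
Step 6: leaves = {5,8}. Remove smallest leaf 5, emit neighbor 4.
Done: 2 vertices remain (4, 8). Sequence = [4 6 5 2 5 4]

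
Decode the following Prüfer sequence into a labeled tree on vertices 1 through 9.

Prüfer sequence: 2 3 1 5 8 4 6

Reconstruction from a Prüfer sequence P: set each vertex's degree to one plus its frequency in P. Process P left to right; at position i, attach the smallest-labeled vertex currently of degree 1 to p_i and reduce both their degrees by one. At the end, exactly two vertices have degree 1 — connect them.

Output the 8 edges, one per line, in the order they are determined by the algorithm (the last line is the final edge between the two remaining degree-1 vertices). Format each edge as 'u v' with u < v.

Answer: 2 7
2 3
1 3
1 5
5 8
4 8
4 6
6 9

Derivation:
Initial degrees: {1:2, 2:2, 3:2, 4:2, 5:2, 6:2, 7:1, 8:2, 9:1}
Step 1: smallest deg-1 vertex = 7, p_1 = 2. Add edge {2,7}. Now deg[7]=0, deg[2]=1.
Step 2: smallest deg-1 vertex = 2, p_2 = 3. Add edge {2,3}. Now deg[2]=0, deg[3]=1.
Step 3: smallest deg-1 vertex = 3, p_3 = 1. Add edge {1,3}. Now deg[3]=0, deg[1]=1.
Step 4: smallest deg-1 vertex = 1, p_4 = 5. Add edge {1,5}. Now deg[1]=0, deg[5]=1.
Step 5: smallest deg-1 vertex = 5, p_5 = 8. Add edge {5,8}. Now deg[5]=0, deg[8]=1.
Step 6: smallest deg-1 vertex = 8, p_6 = 4. Add edge {4,8}. Now deg[8]=0, deg[4]=1.
Step 7: smallest deg-1 vertex = 4, p_7 = 6. Add edge {4,6}. Now deg[4]=0, deg[6]=1.
Final: two remaining deg-1 vertices are 6, 9. Add edge {6,9}.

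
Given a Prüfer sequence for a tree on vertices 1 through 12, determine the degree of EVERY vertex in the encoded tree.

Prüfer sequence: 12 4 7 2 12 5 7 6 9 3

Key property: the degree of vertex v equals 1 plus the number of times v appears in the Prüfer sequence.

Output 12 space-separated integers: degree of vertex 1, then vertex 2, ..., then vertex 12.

Answer: 1 2 2 2 2 2 3 1 2 1 1 3

Derivation:
p_1 = 12: count[12] becomes 1
p_2 = 4: count[4] becomes 1
p_3 = 7: count[7] becomes 1
p_4 = 2: count[2] becomes 1
p_5 = 12: count[12] becomes 2
p_6 = 5: count[5] becomes 1
p_7 = 7: count[7] becomes 2
p_8 = 6: count[6] becomes 1
p_9 = 9: count[9] becomes 1
p_10 = 3: count[3] becomes 1
Degrees (1 + count): deg[1]=1+0=1, deg[2]=1+1=2, deg[3]=1+1=2, deg[4]=1+1=2, deg[5]=1+1=2, deg[6]=1+1=2, deg[7]=1+2=3, deg[8]=1+0=1, deg[9]=1+1=2, deg[10]=1+0=1, deg[11]=1+0=1, deg[12]=1+2=3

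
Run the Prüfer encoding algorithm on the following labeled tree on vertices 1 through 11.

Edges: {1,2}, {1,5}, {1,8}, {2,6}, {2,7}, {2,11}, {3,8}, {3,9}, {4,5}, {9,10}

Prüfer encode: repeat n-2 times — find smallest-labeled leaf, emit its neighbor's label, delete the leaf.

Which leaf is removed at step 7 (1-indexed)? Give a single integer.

Answer: 3

Derivation:
Step 1: current leaves = {4,6,7,10,11}. Remove leaf 4 (neighbor: 5).
Step 2: current leaves = {5,6,7,10,11}. Remove leaf 5 (neighbor: 1).
Step 3: current leaves = {6,7,10,11}. Remove leaf 6 (neighbor: 2).
Step 4: current leaves = {7,10,11}. Remove leaf 7 (neighbor: 2).
Step 5: current leaves = {10,11}. Remove leaf 10 (neighbor: 9).
Step 6: current leaves = {9,11}. Remove leaf 9 (neighbor: 3).
Step 7: current leaves = {3,11}. Remove leaf 3 (neighbor: 8).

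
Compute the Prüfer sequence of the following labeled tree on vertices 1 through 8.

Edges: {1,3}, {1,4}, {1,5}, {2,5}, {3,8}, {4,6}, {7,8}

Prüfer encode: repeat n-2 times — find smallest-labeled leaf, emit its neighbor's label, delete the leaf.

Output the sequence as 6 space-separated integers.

Step 1: leaves = {2,6,7}. Remove smallest leaf 2, emit neighbor 5.
Step 2: leaves = {5,6,7}. Remove smallest leaf 5, emit neighbor 1.
Step 3: leaves = {6,7}. Remove smallest leaf 6, emit neighbor 4.
Step 4: leaves = {4,7}. Remove smallest leaf 4, emit neighbor 1.
Step 5: leaves = {1,7}. Remove smallest leaf 1, emit neighbor 3.
Step 6: leaves = {3,7}. Remove smallest leaf 3, emit neighbor 8.
Done: 2 vertices remain (7, 8). Sequence = [5 1 4 1 3 8]

Answer: 5 1 4 1 3 8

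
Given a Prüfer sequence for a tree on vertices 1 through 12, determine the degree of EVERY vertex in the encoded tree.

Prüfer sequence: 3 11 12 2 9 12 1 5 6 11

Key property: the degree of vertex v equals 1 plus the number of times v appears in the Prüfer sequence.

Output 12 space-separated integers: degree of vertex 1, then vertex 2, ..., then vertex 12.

Answer: 2 2 2 1 2 2 1 1 2 1 3 3

Derivation:
p_1 = 3: count[3] becomes 1
p_2 = 11: count[11] becomes 1
p_3 = 12: count[12] becomes 1
p_4 = 2: count[2] becomes 1
p_5 = 9: count[9] becomes 1
p_6 = 12: count[12] becomes 2
p_7 = 1: count[1] becomes 1
p_8 = 5: count[5] becomes 1
p_9 = 6: count[6] becomes 1
p_10 = 11: count[11] becomes 2
Degrees (1 + count): deg[1]=1+1=2, deg[2]=1+1=2, deg[3]=1+1=2, deg[4]=1+0=1, deg[5]=1+1=2, deg[6]=1+1=2, deg[7]=1+0=1, deg[8]=1+0=1, deg[9]=1+1=2, deg[10]=1+0=1, deg[11]=1+2=3, deg[12]=1+2=3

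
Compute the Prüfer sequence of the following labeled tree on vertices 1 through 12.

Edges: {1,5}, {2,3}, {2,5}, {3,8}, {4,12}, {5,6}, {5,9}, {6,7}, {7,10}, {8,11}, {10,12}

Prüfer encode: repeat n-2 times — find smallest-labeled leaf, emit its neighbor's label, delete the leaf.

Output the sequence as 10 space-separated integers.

Answer: 5 12 5 8 3 2 5 6 7 10

Derivation:
Step 1: leaves = {1,4,9,11}. Remove smallest leaf 1, emit neighbor 5.
Step 2: leaves = {4,9,11}. Remove smallest leaf 4, emit neighbor 12.
Step 3: leaves = {9,11,12}. Remove smallest leaf 9, emit neighbor 5.
Step 4: leaves = {11,12}. Remove smallest leaf 11, emit neighbor 8.
Step 5: leaves = {8,12}. Remove smallest leaf 8, emit neighbor 3.
Step 6: leaves = {3,12}. Remove smallest leaf 3, emit neighbor 2.
Step 7: leaves = {2,12}. Remove smallest leaf 2, emit neighbor 5.
Step 8: leaves = {5,12}. Remove smallest leaf 5, emit neighbor 6.
Step 9: leaves = {6,12}. Remove smallest leaf 6, emit neighbor 7.
Step 10: leaves = {7,12}. Remove smallest leaf 7, emit neighbor 10.
Done: 2 vertices remain (10, 12). Sequence = [5 12 5 8 3 2 5 6 7 10]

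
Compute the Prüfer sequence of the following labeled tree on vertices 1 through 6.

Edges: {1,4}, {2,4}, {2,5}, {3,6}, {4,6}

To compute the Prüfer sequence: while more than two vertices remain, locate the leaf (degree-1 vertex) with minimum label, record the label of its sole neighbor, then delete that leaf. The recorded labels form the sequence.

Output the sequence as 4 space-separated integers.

Answer: 4 6 2 4

Derivation:
Step 1: leaves = {1,3,5}. Remove smallest leaf 1, emit neighbor 4.
Step 2: leaves = {3,5}. Remove smallest leaf 3, emit neighbor 6.
Step 3: leaves = {5,6}. Remove smallest leaf 5, emit neighbor 2.
Step 4: leaves = {2,6}. Remove smallest leaf 2, emit neighbor 4.
Done: 2 vertices remain (4, 6). Sequence = [4 6 2 4]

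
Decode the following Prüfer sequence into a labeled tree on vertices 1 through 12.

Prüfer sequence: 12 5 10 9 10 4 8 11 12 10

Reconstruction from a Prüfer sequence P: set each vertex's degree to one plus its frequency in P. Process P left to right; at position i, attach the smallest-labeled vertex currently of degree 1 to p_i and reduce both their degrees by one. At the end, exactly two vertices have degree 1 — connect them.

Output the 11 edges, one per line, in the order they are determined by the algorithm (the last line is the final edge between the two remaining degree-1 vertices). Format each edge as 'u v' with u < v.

Initial degrees: {1:1, 2:1, 3:1, 4:2, 5:2, 6:1, 7:1, 8:2, 9:2, 10:4, 11:2, 12:3}
Step 1: smallest deg-1 vertex = 1, p_1 = 12. Add edge {1,12}. Now deg[1]=0, deg[12]=2.
Step 2: smallest deg-1 vertex = 2, p_2 = 5. Add edge {2,5}. Now deg[2]=0, deg[5]=1.
Step 3: smallest deg-1 vertex = 3, p_3 = 10. Add edge {3,10}. Now deg[3]=0, deg[10]=3.
Step 4: smallest deg-1 vertex = 5, p_4 = 9. Add edge {5,9}. Now deg[5]=0, deg[9]=1.
Step 5: smallest deg-1 vertex = 6, p_5 = 10. Add edge {6,10}. Now deg[6]=0, deg[10]=2.
Step 6: smallest deg-1 vertex = 7, p_6 = 4. Add edge {4,7}. Now deg[7]=0, deg[4]=1.
Step 7: smallest deg-1 vertex = 4, p_7 = 8. Add edge {4,8}. Now deg[4]=0, deg[8]=1.
Step 8: smallest deg-1 vertex = 8, p_8 = 11. Add edge {8,11}. Now deg[8]=0, deg[11]=1.
Step 9: smallest deg-1 vertex = 9, p_9 = 12. Add edge {9,12}. Now deg[9]=0, deg[12]=1.
Step 10: smallest deg-1 vertex = 11, p_10 = 10. Add edge {10,11}. Now deg[11]=0, deg[10]=1.
Final: two remaining deg-1 vertices are 10, 12. Add edge {10,12}.

Answer: 1 12
2 5
3 10
5 9
6 10
4 7
4 8
8 11
9 12
10 11
10 12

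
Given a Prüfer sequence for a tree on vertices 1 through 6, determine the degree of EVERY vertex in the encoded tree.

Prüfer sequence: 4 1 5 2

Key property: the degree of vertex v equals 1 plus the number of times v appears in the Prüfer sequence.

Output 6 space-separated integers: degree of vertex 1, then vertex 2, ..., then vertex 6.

p_1 = 4: count[4] becomes 1
p_2 = 1: count[1] becomes 1
p_3 = 5: count[5] becomes 1
p_4 = 2: count[2] becomes 1
Degrees (1 + count): deg[1]=1+1=2, deg[2]=1+1=2, deg[3]=1+0=1, deg[4]=1+1=2, deg[5]=1+1=2, deg[6]=1+0=1

Answer: 2 2 1 2 2 1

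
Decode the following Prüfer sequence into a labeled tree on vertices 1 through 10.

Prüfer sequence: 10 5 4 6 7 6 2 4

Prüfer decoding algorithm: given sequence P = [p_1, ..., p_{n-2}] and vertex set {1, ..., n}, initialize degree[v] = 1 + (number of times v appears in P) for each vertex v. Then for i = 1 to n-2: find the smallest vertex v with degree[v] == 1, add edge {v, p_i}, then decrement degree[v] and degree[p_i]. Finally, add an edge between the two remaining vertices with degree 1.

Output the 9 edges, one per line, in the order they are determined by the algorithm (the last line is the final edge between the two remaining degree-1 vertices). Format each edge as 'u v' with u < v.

Initial degrees: {1:1, 2:2, 3:1, 4:3, 5:2, 6:3, 7:2, 8:1, 9:1, 10:2}
Step 1: smallest deg-1 vertex = 1, p_1 = 10. Add edge {1,10}. Now deg[1]=0, deg[10]=1.
Step 2: smallest deg-1 vertex = 3, p_2 = 5. Add edge {3,5}. Now deg[3]=0, deg[5]=1.
Step 3: smallest deg-1 vertex = 5, p_3 = 4. Add edge {4,5}. Now deg[5]=0, deg[4]=2.
Step 4: smallest deg-1 vertex = 8, p_4 = 6. Add edge {6,8}. Now deg[8]=0, deg[6]=2.
Step 5: smallest deg-1 vertex = 9, p_5 = 7. Add edge {7,9}. Now deg[9]=0, deg[7]=1.
Step 6: smallest deg-1 vertex = 7, p_6 = 6. Add edge {6,7}. Now deg[7]=0, deg[6]=1.
Step 7: smallest deg-1 vertex = 6, p_7 = 2. Add edge {2,6}. Now deg[6]=0, deg[2]=1.
Step 8: smallest deg-1 vertex = 2, p_8 = 4. Add edge {2,4}. Now deg[2]=0, deg[4]=1.
Final: two remaining deg-1 vertices are 4, 10. Add edge {4,10}.

Answer: 1 10
3 5
4 5
6 8
7 9
6 7
2 6
2 4
4 10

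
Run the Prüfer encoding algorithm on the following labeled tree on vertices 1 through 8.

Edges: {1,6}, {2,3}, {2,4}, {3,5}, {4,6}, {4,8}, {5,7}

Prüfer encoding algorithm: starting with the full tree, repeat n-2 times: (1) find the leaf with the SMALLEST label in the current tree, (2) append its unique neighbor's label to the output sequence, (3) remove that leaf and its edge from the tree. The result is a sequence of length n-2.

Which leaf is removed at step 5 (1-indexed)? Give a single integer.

Step 1: current leaves = {1,7,8}. Remove leaf 1 (neighbor: 6).
Step 2: current leaves = {6,7,8}. Remove leaf 6 (neighbor: 4).
Step 3: current leaves = {7,8}. Remove leaf 7 (neighbor: 5).
Step 4: current leaves = {5,8}. Remove leaf 5 (neighbor: 3).
Step 5: current leaves = {3,8}. Remove leaf 3 (neighbor: 2).

Answer: 3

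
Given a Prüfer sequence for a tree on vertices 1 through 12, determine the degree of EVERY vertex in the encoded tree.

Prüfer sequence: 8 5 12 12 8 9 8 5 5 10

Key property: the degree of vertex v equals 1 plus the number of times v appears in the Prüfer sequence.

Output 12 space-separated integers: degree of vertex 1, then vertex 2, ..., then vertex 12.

p_1 = 8: count[8] becomes 1
p_2 = 5: count[5] becomes 1
p_3 = 12: count[12] becomes 1
p_4 = 12: count[12] becomes 2
p_5 = 8: count[8] becomes 2
p_6 = 9: count[9] becomes 1
p_7 = 8: count[8] becomes 3
p_8 = 5: count[5] becomes 2
p_9 = 5: count[5] becomes 3
p_10 = 10: count[10] becomes 1
Degrees (1 + count): deg[1]=1+0=1, deg[2]=1+0=1, deg[3]=1+0=1, deg[4]=1+0=1, deg[5]=1+3=4, deg[6]=1+0=1, deg[7]=1+0=1, deg[8]=1+3=4, deg[9]=1+1=2, deg[10]=1+1=2, deg[11]=1+0=1, deg[12]=1+2=3

Answer: 1 1 1 1 4 1 1 4 2 2 1 3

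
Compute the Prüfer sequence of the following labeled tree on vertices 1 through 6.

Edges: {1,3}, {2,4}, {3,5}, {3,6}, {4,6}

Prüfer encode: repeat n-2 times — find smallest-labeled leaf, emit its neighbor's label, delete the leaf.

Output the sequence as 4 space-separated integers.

Answer: 3 4 6 3

Derivation:
Step 1: leaves = {1,2,5}. Remove smallest leaf 1, emit neighbor 3.
Step 2: leaves = {2,5}. Remove smallest leaf 2, emit neighbor 4.
Step 3: leaves = {4,5}. Remove smallest leaf 4, emit neighbor 6.
Step 4: leaves = {5,6}. Remove smallest leaf 5, emit neighbor 3.
Done: 2 vertices remain (3, 6). Sequence = [3 4 6 3]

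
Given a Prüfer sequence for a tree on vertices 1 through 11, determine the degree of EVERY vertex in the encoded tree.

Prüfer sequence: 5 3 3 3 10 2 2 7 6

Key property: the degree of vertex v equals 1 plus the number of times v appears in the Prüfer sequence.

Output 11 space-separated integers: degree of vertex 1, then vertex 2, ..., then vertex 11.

Answer: 1 3 4 1 2 2 2 1 1 2 1

Derivation:
p_1 = 5: count[5] becomes 1
p_2 = 3: count[3] becomes 1
p_3 = 3: count[3] becomes 2
p_4 = 3: count[3] becomes 3
p_5 = 10: count[10] becomes 1
p_6 = 2: count[2] becomes 1
p_7 = 2: count[2] becomes 2
p_8 = 7: count[7] becomes 1
p_9 = 6: count[6] becomes 1
Degrees (1 + count): deg[1]=1+0=1, deg[2]=1+2=3, deg[3]=1+3=4, deg[4]=1+0=1, deg[5]=1+1=2, deg[6]=1+1=2, deg[7]=1+1=2, deg[8]=1+0=1, deg[9]=1+0=1, deg[10]=1+1=2, deg[11]=1+0=1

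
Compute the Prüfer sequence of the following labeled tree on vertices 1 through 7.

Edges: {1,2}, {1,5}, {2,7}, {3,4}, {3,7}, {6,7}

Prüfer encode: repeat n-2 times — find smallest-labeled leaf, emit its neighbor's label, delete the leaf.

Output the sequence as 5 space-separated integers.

Answer: 3 7 1 2 7

Derivation:
Step 1: leaves = {4,5,6}. Remove smallest leaf 4, emit neighbor 3.
Step 2: leaves = {3,5,6}. Remove smallest leaf 3, emit neighbor 7.
Step 3: leaves = {5,6}. Remove smallest leaf 5, emit neighbor 1.
Step 4: leaves = {1,6}. Remove smallest leaf 1, emit neighbor 2.
Step 5: leaves = {2,6}. Remove smallest leaf 2, emit neighbor 7.
Done: 2 vertices remain (6, 7). Sequence = [3 7 1 2 7]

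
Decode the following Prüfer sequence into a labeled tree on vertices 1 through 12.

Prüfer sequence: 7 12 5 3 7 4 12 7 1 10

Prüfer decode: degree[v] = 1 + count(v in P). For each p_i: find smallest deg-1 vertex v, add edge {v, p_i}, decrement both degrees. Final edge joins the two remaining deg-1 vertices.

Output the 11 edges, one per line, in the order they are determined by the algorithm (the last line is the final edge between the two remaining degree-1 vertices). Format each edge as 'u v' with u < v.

Initial degrees: {1:2, 2:1, 3:2, 4:2, 5:2, 6:1, 7:4, 8:1, 9:1, 10:2, 11:1, 12:3}
Step 1: smallest deg-1 vertex = 2, p_1 = 7. Add edge {2,7}. Now deg[2]=0, deg[7]=3.
Step 2: smallest deg-1 vertex = 6, p_2 = 12. Add edge {6,12}. Now deg[6]=0, deg[12]=2.
Step 3: smallest deg-1 vertex = 8, p_3 = 5. Add edge {5,8}. Now deg[8]=0, deg[5]=1.
Step 4: smallest deg-1 vertex = 5, p_4 = 3. Add edge {3,5}. Now deg[5]=0, deg[3]=1.
Step 5: smallest deg-1 vertex = 3, p_5 = 7. Add edge {3,7}. Now deg[3]=0, deg[7]=2.
Step 6: smallest deg-1 vertex = 9, p_6 = 4. Add edge {4,9}. Now deg[9]=0, deg[4]=1.
Step 7: smallest deg-1 vertex = 4, p_7 = 12. Add edge {4,12}. Now deg[4]=0, deg[12]=1.
Step 8: smallest deg-1 vertex = 11, p_8 = 7. Add edge {7,11}. Now deg[11]=0, deg[7]=1.
Step 9: smallest deg-1 vertex = 7, p_9 = 1. Add edge {1,7}. Now deg[7]=0, deg[1]=1.
Step 10: smallest deg-1 vertex = 1, p_10 = 10. Add edge {1,10}. Now deg[1]=0, deg[10]=1.
Final: two remaining deg-1 vertices are 10, 12. Add edge {10,12}.

Answer: 2 7
6 12
5 8
3 5
3 7
4 9
4 12
7 11
1 7
1 10
10 12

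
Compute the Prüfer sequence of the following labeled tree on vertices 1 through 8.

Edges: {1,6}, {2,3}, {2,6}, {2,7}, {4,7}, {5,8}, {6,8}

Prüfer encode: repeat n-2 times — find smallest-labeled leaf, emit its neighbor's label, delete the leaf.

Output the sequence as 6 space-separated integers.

Step 1: leaves = {1,3,4,5}. Remove smallest leaf 1, emit neighbor 6.
Step 2: leaves = {3,4,5}. Remove smallest leaf 3, emit neighbor 2.
Step 3: leaves = {4,5}. Remove smallest leaf 4, emit neighbor 7.
Step 4: leaves = {5,7}. Remove smallest leaf 5, emit neighbor 8.
Step 5: leaves = {7,8}. Remove smallest leaf 7, emit neighbor 2.
Step 6: leaves = {2,8}. Remove smallest leaf 2, emit neighbor 6.
Done: 2 vertices remain (6, 8). Sequence = [6 2 7 8 2 6]

Answer: 6 2 7 8 2 6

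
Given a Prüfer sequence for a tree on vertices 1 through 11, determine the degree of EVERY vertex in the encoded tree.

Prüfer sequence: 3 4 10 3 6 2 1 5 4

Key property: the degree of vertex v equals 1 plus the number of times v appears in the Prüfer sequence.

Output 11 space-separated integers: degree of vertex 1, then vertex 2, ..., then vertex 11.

Answer: 2 2 3 3 2 2 1 1 1 2 1

Derivation:
p_1 = 3: count[3] becomes 1
p_2 = 4: count[4] becomes 1
p_3 = 10: count[10] becomes 1
p_4 = 3: count[3] becomes 2
p_5 = 6: count[6] becomes 1
p_6 = 2: count[2] becomes 1
p_7 = 1: count[1] becomes 1
p_8 = 5: count[5] becomes 1
p_9 = 4: count[4] becomes 2
Degrees (1 + count): deg[1]=1+1=2, deg[2]=1+1=2, deg[3]=1+2=3, deg[4]=1+2=3, deg[5]=1+1=2, deg[6]=1+1=2, deg[7]=1+0=1, deg[8]=1+0=1, deg[9]=1+0=1, deg[10]=1+1=2, deg[11]=1+0=1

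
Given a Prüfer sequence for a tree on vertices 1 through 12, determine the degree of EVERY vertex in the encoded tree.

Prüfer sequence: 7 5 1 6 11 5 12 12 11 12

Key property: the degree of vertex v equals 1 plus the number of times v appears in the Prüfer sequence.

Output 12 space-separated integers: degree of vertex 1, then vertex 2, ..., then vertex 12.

p_1 = 7: count[7] becomes 1
p_2 = 5: count[5] becomes 1
p_3 = 1: count[1] becomes 1
p_4 = 6: count[6] becomes 1
p_5 = 11: count[11] becomes 1
p_6 = 5: count[5] becomes 2
p_7 = 12: count[12] becomes 1
p_8 = 12: count[12] becomes 2
p_9 = 11: count[11] becomes 2
p_10 = 12: count[12] becomes 3
Degrees (1 + count): deg[1]=1+1=2, deg[2]=1+0=1, deg[3]=1+0=1, deg[4]=1+0=1, deg[5]=1+2=3, deg[6]=1+1=2, deg[7]=1+1=2, deg[8]=1+0=1, deg[9]=1+0=1, deg[10]=1+0=1, deg[11]=1+2=3, deg[12]=1+3=4

Answer: 2 1 1 1 3 2 2 1 1 1 3 4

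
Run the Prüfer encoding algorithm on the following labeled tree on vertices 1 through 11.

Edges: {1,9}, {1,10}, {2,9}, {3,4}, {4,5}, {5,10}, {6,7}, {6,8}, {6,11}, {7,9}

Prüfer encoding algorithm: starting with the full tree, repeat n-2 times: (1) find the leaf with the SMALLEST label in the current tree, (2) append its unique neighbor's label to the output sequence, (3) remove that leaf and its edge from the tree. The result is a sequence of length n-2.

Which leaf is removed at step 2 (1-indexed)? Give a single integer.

Answer: 3

Derivation:
Step 1: current leaves = {2,3,8,11}. Remove leaf 2 (neighbor: 9).
Step 2: current leaves = {3,8,11}. Remove leaf 3 (neighbor: 4).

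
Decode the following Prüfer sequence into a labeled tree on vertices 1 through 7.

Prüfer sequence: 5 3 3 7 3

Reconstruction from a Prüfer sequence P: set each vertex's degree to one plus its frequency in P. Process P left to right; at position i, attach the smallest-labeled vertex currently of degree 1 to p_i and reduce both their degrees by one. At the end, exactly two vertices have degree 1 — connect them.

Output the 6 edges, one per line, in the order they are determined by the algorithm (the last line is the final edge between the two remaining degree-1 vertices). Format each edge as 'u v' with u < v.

Initial degrees: {1:1, 2:1, 3:4, 4:1, 5:2, 6:1, 7:2}
Step 1: smallest deg-1 vertex = 1, p_1 = 5. Add edge {1,5}. Now deg[1]=0, deg[5]=1.
Step 2: smallest deg-1 vertex = 2, p_2 = 3. Add edge {2,3}. Now deg[2]=0, deg[3]=3.
Step 3: smallest deg-1 vertex = 4, p_3 = 3. Add edge {3,4}. Now deg[4]=0, deg[3]=2.
Step 4: smallest deg-1 vertex = 5, p_4 = 7. Add edge {5,7}. Now deg[5]=0, deg[7]=1.
Step 5: smallest deg-1 vertex = 6, p_5 = 3. Add edge {3,6}. Now deg[6]=0, deg[3]=1.
Final: two remaining deg-1 vertices are 3, 7. Add edge {3,7}.

Answer: 1 5
2 3
3 4
5 7
3 6
3 7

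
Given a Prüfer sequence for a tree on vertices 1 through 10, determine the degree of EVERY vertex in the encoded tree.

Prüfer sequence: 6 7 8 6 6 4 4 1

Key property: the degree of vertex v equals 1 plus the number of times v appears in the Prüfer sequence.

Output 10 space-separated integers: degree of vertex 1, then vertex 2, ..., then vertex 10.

Answer: 2 1 1 3 1 4 2 2 1 1

Derivation:
p_1 = 6: count[6] becomes 1
p_2 = 7: count[7] becomes 1
p_3 = 8: count[8] becomes 1
p_4 = 6: count[6] becomes 2
p_5 = 6: count[6] becomes 3
p_6 = 4: count[4] becomes 1
p_7 = 4: count[4] becomes 2
p_8 = 1: count[1] becomes 1
Degrees (1 + count): deg[1]=1+1=2, deg[2]=1+0=1, deg[3]=1+0=1, deg[4]=1+2=3, deg[5]=1+0=1, deg[6]=1+3=4, deg[7]=1+1=2, deg[8]=1+1=2, deg[9]=1+0=1, deg[10]=1+0=1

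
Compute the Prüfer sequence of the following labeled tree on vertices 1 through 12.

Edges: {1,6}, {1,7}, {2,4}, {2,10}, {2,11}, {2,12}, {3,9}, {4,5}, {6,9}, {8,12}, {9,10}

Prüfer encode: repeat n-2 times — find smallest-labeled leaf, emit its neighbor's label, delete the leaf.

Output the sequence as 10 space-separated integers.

Answer: 9 4 2 1 6 9 12 10 2 2

Derivation:
Step 1: leaves = {3,5,7,8,11}. Remove smallest leaf 3, emit neighbor 9.
Step 2: leaves = {5,7,8,11}. Remove smallest leaf 5, emit neighbor 4.
Step 3: leaves = {4,7,8,11}. Remove smallest leaf 4, emit neighbor 2.
Step 4: leaves = {7,8,11}. Remove smallest leaf 7, emit neighbor 1.
Step 5: leaves = {1,8,11}. Remove smallest leaf 1, emit neighbor 6.
Step 6: leaves = {6,8,11}. Remove smallest leaf 6, emit neighbor 9.
Step 7: leaves = {8,9,11}. Remove smallest leaf 8, emit neighbor 12.
Step 8: leaves = {9,11,12}. Remove smallest leaf 9, emit neighbor 10.
Step 9: leaves = {10,11,12}. Remove smallest leaf 10, emit neighbor 2.
Step 10: leaves = {11,12}. Remove smallest leaf 11, emit neighbor 2.
Done: 2 vertices remain (2, 12). Sequence = [9 4 2 1 6 9 12 10 2 2]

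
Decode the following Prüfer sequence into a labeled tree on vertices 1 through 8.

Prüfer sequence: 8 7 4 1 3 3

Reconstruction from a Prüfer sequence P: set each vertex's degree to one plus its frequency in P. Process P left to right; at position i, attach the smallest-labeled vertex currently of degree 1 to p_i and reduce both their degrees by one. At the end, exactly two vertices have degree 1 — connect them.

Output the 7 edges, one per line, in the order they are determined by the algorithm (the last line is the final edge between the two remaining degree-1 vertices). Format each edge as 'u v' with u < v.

Answer: 2 8
5 7
4 6
1 4
1 3
3 7
3 8

Derivation:
Initial degrees: {1:2, 2:1, 3:3, 4:2, 5:1, 6:1, 7:2, 8:2}
Step 1: smallest deg-1 vertex = 2, p_1 = 8. Add edge {2,8}. Now deg[2]=0, deg[8]=1.
Step 2: smallest deg-1 vertex = 5, p_2 = 7. Add edge {5,7}. Now deg[5]=0, deg[7]=1.
Step 3: smallest deg-1 vertex = 6, p_3 = 4. Add edge {4,6}. Now deg[6]=0, deg[4]=1.
Step 4: smallest deg-1 vertex = 4, p_4 = 1. Add edge {1,4}. Now deg[4]=0, deg[1]=1.
Step 5: smallest deg-1 vertex = 1, p_5 = 3. Add edge {1,3}. Now deg[1]=0, deg[3]=2.
Step 6: smallest deg-1 vertex = 7, p_6 = 3. Add edge {3,7}. Now deg[7]=0, deg[3]=1.
Final: two remaining deg-1 vertices are 3, 8. Add edge {3,8}.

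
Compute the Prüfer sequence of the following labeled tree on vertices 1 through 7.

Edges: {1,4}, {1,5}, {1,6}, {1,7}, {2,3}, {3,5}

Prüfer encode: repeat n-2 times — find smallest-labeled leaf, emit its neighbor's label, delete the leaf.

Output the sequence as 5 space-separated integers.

Step 1: leaves = {2,4,6,7}. Remove smallest leaf 2, emit neighbor 3.
Step 2: leaves = {3,4,6,7}. Remove smallest leaf 3, emit neighbor 5.
Step 3: leaves = {4,5,6,7}. Remove smallest leaf 4, emit neighbor 1.
Step 4: leaves = {5,6,7}. Remove smallest leaf 5, emit neighbor 1.
Step 5: leaves = {6,7}. Remove smallest leaf 6, emit neighbor 1.
Done: 2 vertices remain (1, 7). Sequence = [3 5 1 1 1]

Answer: 3 5 1 1 1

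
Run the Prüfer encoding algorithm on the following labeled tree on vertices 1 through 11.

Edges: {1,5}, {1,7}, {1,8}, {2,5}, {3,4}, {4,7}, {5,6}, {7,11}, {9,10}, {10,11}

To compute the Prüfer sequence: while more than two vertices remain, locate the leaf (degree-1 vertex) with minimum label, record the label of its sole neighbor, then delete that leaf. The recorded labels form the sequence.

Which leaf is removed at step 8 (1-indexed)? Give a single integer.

Answer: 7

Derivation:
Step 1: current leaves = {2,3,6,8,9}. Remove leaf 2 (neighbor: 5).
Step 2: current leaves = {3,6,8,9}. Remove leaf 3 (neighbor: 4).
Step 3: current leaves = {4,6,8,9}. Remove leaf 4 (neighbor: 7).
Step 4: current leaves = {6,8,9}. Remove leaf 6 (neighbor: 5).
Step 5: current leaves = {5,8,9}. Remove leaf 5 (neighbor: 1).
Step 6: current leaves = {8,9}. Remove leaf 8 (neighbor: 1).
Step 7: current leaves = {1,9}. Remove leaf 1 (neighbor: 7).
Step 8: current leaves = {7,9}. Remove leaf 7 (neighbor: 11).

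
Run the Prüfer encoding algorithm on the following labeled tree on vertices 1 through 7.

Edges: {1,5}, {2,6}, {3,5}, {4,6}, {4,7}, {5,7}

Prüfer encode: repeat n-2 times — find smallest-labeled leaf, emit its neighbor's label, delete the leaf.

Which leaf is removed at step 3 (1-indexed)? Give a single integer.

Answer: 3

Derivation:
Step 1: current leaves = {1,2,3}. Remove leaf 1 (neighbor: 5).
Step 2: current leaves = {2,3}. Remove leaf 2 (neighbor: 6).
Step 3: current leaves = {3,6}. Remove leaf 3 (neighbor: 5).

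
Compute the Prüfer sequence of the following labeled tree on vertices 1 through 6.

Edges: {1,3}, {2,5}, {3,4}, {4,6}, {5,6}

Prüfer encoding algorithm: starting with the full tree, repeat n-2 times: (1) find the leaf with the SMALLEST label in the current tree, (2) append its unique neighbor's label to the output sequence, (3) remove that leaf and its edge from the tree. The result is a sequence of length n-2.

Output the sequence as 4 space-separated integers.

Answer: 3 5 4 6

Derivation:
Step 1: leaves = {1,2}. Remove smallest leaf 1, emit neighbor 3.
Step 2: leaves = {2,3}. Remove smallest leaf 2, emit neighbor 5.
Step 3: leaves = {3,5}. Remove smallest leaf 3, emit neighbor 4.
Step 4: leaves = {4,5}. Remove smallest leaf 4, emit neighbor 6.
Done: 2 vertices remain (5, 6). Sequence = [3 5 4 6]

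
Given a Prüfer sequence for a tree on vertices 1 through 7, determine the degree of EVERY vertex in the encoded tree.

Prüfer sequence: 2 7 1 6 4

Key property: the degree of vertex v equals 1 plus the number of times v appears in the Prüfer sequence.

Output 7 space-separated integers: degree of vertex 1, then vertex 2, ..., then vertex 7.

p_1 = 2: count[2] becomes 1
p_2 = 7: count[7] becomes 1
p_3 = 1: count[1] becomes 1
p_4 = 6: count[6] becomes 1
p_5 = 4: count[4] becomes 1
Degrees (1 + count): deg[1]=1+1=2, deg[2]=1+1=2, deg[3]=1+0=1, deg[4]=1+1=2, deg[5]=1+0=1, deg[6]=1+1=2, deg[7]=1+1=2

Answer: 2 2 1 2 1 2 2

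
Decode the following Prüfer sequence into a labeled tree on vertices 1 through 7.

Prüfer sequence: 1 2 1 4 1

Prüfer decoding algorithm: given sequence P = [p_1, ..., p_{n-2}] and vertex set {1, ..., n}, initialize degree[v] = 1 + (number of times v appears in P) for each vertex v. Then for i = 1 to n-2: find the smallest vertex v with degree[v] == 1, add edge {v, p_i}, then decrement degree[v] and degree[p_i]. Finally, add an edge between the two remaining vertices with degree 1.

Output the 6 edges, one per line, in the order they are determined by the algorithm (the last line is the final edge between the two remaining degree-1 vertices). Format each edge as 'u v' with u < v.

Initial degrees: {1:4, 2:2, 3:1, 4:2, 5:1, 6:1, 7:1}
Step 1: smallest deg-1 vertex = 3, p_1 = 1. Add edge {1,3}. Now deg[3]=0, deg[1]=3.
Step 2: smallest deg-1 vertex = 5, p_2 = 2. Add edge {2,5}. Now deg[5]=0, deg[2]=1.
Step 3: smallest deg-1 vertex = 2, p_3 = 1. Add edge {1,2}. Now deg[2]=0, deg[1]=2.
Step 4: smallest deg-1 vertex = 6, p_4 = 4. Add edge {4,6}. Now deg[6]=0, deg[4]=1.
Step 5: smallest deg-1 vertex = 4, p_5 = 1. Add edge {1,4}. Now deg[4]=0, deg[1]=1.
Final: two remaining deg-1 vertices are 1, 7. Add edge {1,7}.

Answer: 1 3
2 5
1 2
4 6
1 4
1 7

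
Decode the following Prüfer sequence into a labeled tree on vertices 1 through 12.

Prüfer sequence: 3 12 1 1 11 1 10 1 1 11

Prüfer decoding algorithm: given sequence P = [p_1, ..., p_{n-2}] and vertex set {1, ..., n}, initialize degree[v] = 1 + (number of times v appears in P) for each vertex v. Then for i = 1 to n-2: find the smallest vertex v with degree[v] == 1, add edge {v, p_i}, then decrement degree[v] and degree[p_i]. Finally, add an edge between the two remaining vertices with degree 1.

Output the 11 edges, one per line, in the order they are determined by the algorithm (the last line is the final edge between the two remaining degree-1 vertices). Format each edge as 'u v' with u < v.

Answer: 2 3
3 12
1 4
1 5
6 11
1 7
8 10
1 9
1 10
1 11
11 12

Derivation:
Initial degrees: {1:6, 2:1, 3:2, 4:1, 5:1, 6:1, 7:1, 8:1, 9:1, 10:2, 11:3, 12:2}
Step 1: smallest deg-1 vertex = 2, p_1 = 3. Add edge {2,3}. Now deg[2]=0, deg[3]=1.
Step 2: smallest deg-1 vertex = 3, p_2 = 12. Add edge {3,12}. Now deg[3]=0, deg[12]=1.
Step 3: smallest deg-1 vertex = 4, p_3 = 1. Add edge {1,4}. Now deg[4]=0, deg[1]=5.
Step 4: smallest deg-1 vertex = 5, p_4 = 1. Add edge {1,5}. Now deg[5]=0, deg[1]=4.
Step 5: smallest deg-1 vertex = 6, p_5 = 11. Add edge {6,11}. Now deg[6]=0, deg[11]=2.
Step 6: smallest deg-1 vertex = 7, p_6 = 1. Add edge {1,7}. Now deg[7]=0, deg[1]=3.
Step 7: smallest deg-1 vertex = 8, p_7 = 10. Add edge {8,10}. Now deg[8]=0, deg[10]=1.
Step 8: smallest deg-1 vertex = 9, p_8 = 1. Add edge {1,9}. Now deg[9]=0, deg[1]=2.
Step 9: smallest deg-1 vertex = 10, p_9 = 1. Add edge {1,10}. Now deg[10]=0, deg[1]=1.
Step 10: smallest deg-1 vertex = 1, p_10 = 11. Add edge {1,11}. Now deg[1]=0, deg[11]=1.
Final: two remaining deg-1 vertices are 11, 12. Add edge {11,12}.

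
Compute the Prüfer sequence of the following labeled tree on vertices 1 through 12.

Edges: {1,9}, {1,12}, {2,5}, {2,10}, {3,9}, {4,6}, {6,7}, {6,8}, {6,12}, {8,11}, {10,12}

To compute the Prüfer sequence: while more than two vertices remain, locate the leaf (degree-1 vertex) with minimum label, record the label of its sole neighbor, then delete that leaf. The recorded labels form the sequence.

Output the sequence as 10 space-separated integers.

Step 1: leaves = {3,4,5,7,11}. Remove smallest leaf 3, emit neighbor 9.
Step 2: leaves = {4,5,7,9,11}. Remove smallest leaf 4, emit neighbor 6.
Step 3: leaves = {5,7,9,11}. Remove smallest leaf 5, emit neighbor 2.
Step 4: leaves = {2,7,9,11}. Remove smallest leaf 2, emit neighbor 10.
Step 5: leaves = {7,9,10,11}. Remove smallest leaf 7, emit neighbor 6.
Step 6: leaves = {9,10,11}. Remove smallest leaf 9, emit neighbor 1.
Step 7: leaves = {1,10,11}. Remove smallest leaf 1, emit neighbor 12.
Step 8: leaves = {10,11}. Remove smallest leaf 10, emit neighbor 12.
Step 9: leaves = {11,12}. Remove smallest leaf 11, emit neighbor 8.
Step 10: leaves = {8,12}. Remove smallest leaf 8, emit neighbor 6.
Done: 2 vertices remain (6, 12). Sequence = [9 6 2 10 6 1 12 12 8 6]

Answer: 9 6 2 10 6 1 12 12 8 6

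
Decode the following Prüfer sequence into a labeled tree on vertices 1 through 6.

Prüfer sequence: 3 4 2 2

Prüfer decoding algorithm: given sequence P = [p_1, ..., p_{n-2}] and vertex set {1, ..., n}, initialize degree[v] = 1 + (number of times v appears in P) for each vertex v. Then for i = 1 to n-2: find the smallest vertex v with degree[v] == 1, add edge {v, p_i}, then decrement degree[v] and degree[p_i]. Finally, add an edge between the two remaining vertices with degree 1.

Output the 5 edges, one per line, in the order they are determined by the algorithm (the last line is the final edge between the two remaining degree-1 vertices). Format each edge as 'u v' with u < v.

Initial degrees: {1:1, 2:3, 3:2, 4:2, 5:1, 6:1}
Step 1: smallest deg-1 vertex = 1, p_1 = 3. Add edge {1,3}. Now deg[1]=0, deg[3]=1.
Step 2: smallest deg-1 vertex = 3, p_2 = 4. Add edge {3,4}. Now deg[3]=0, deg[4]=1.
Step 3: smallest deg-1 vertex = 4, p_3 = 2. Add edge {2,4}. Now deg[4]=0, deg[2]=2.
Step 4: smallest deg-1 vertex = 5, p_4 = 2. Add edge {2,5}. Now deg[5]=0, deg[2]=1.
Final: two remaining deg-1 vertices are 2, 6. Add edge {2,6}.

Answer: 1 3
3 4
2 4
2 5
2 6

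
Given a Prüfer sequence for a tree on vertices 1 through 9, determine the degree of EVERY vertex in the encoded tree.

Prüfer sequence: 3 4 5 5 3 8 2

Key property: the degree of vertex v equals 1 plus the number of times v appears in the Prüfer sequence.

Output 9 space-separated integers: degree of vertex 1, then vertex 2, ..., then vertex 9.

Answer: 1 2 3 2 3 1 1 2 1

Derivation:
p_1 = 3: count[3] becomes 1
p_2 = 4: count[4] becomes 1
p_3 = 5: count[5] becomes 1
p_4 = 5: count[5] becomes 2
p_5 = 3: count[3] becomes 2
p_6 = 8: count[8] becomes 1
p_7 = 2: count[2] becomes 1
Degrees (1 + count): deg[1]=1+0=1, deg[2]=1+1=2, deg[3]=1+2=3, deg[4]=1+1=2, deg[5]=1+2=3, deg[6]=1+0=1, deg[7]=1+0=1, deg[8]=1+1=2, deg[9]=1+0=1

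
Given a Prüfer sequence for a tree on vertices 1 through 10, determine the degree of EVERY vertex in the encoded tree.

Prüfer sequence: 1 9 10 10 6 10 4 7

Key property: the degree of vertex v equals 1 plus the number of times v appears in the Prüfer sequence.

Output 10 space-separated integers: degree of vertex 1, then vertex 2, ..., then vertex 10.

Answer: 2 1 1 2 1 2 2 1 2 4

Derivation:
p_1 = 1: count[1] becomes 1
p_2 = 9: count[9] becomes 1
p_3 = 10: count[10] becomes 1
p_4 = 10: count[10] becomes 2
p_5 = 6: count[6] becomes 1
p_6 = 10: count[10] becomes 3
p_7 = 4: count[4] becomes 1
p_8 = 7: count[7] becomes 1
Degrees (1 + count): deg[1]=1+1=2, deg[2]=1+0=1, deg[3]=1+0=1, deg[4]=1+1=2, deg[5]=1+0=1, deg[6]=1+1=2, deg[7]=1+1=2, deg[8]=1+0=1, deg[9]=1+1=2, deg[10]=1+3=4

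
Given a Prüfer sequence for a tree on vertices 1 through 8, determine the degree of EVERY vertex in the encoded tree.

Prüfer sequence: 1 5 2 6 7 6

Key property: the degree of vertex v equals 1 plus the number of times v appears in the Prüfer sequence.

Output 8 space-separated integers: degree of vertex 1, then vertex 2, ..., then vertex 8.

p_1 = 1: count[1] becomes 1
p_2 = 5: count[5] becomes 1
p_3 = 2: count[2] becomes 1
p_4 = 6: count[6] becomes 1
p_5 = 7: count[7] becomes 1
p_6 = 6: count[6] becomes 2
Degrees (1 + count): deg[1]=1+1=2, deg[2]=1+1=2, deg[3]=1+0=1, deg[4]=1+0=1, deg[5]=1+1=2, deg[6]=1+2=3, deg[7]=1+1=2, deg[8]=1+0=1

Answer: 2 2 1 1 2 3 2 1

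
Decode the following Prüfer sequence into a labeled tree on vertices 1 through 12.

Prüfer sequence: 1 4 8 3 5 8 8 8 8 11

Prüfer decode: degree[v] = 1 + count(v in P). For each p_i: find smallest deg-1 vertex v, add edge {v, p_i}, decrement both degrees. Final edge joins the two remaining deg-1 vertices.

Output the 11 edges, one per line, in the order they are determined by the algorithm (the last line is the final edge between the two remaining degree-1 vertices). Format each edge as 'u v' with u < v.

Initial degrees: {1:2, 2:1, 3:2, 4:2, 5:2, 6:1, 7:1, 8:6, 9:1, 10:1, 11:2, 12:1}
Step 1: smallest deg-1 vertex = 2, p_1 = 1. Add edge {1,2}. Now deg[2]=0, deg[1]=1.
Step 2: smallest deg-1 vertex = 1, p_2 = 4. Add edge {1,4}. Now deg[1]=0, deg[4]=1.
Step 3: smallest deg-1 vertex = 4, p_3 = 8. Add edge {4,8}. Now deg[4]=0, deg[8]=5.
Step 4: smallest deg-1 vertex = 6, p_4 = 3. Add edge {3,6}. Now deg[6]=0, deg[3]=1.
Step 5: smallest deg-1 vertex = 3, p_5 = 5. Add edge {3,5}. Now deg[3]=0, deg[5]=1.
Step 6: smallest deg-1 vertex = 5, p_6 = 8. Add edge {5,8}. Now deg[5]=0, deg[8]=4.
Step 7: smallest deg-1 vertex = 7, p_7 = 8. Add edge {7,8}. Now deg[7]=0, deg[8]=3.
Step 8: smallest deg-1 vertex = 9, p_8 = 8. Add edge {8,9}. Now deg[9]=0, deg[8]=2.
Step 9: smallest deg-1 vertex = 10, p_9 = 8. Add edge {8,10}. Now deg[10]=0, deg[8]=1.
Step 10: smallest deg-1 vertex = 8, p_10 = 11. Add edge {8,11}. Now deg[8]=0, deg[11]=1.
Final: two remaining deg-1 vertices are 11, 12. Add edge {11,12}.

Answer: 1 2
1 4
4 8
3 6
3 5
5 8
7 8
8 9
8 10
8 11
11 12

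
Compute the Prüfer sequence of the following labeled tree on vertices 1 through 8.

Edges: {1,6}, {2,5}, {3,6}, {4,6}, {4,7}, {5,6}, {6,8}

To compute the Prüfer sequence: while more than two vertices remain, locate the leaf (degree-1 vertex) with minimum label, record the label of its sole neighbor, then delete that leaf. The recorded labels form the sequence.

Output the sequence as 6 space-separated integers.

Answer: 6 5 6 6 4 6

Derivation:
Step 1: leaves = {1,2,3,7,8}. Remove smallest leaf 1, emit neighbor 6.
Step 2: leaves = {2,3,7,8}. Remove smallest leaf 2, emit neighbor 5.
Step 3: leaves = {3,5,7,8}. Remove smallest leaf 3, emit neighbor 6.
Step 4: leaves = {5,7,8}. Remove smallest leaf 5, emit neighbor 6.
Step 5: leaves = {7,8}. Remove smallest leaf 7, emit neighbor 4.
Step 6: leaves = {4,8}. Remove smallest leaf 4, emit neighbor 6.
Done: 2 vertices remain (6, 8). Sequence = [6 5 6 6 4 6]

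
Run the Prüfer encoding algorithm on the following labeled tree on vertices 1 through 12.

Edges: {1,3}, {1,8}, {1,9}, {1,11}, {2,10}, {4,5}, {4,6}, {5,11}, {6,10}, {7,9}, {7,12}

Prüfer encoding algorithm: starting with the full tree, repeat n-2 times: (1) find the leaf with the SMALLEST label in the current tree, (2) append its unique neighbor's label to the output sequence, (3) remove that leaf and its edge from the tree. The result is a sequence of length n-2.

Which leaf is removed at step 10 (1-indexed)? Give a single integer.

Step 1: current leaves = {2,3,8,12}. Remove leaf 2 (neighbor: 10).
Step 2: current leaves = {3,8,10,12}. Remove leaf 3 (neighbor: 1).
Step 3: current leaves = {8,10,12}. Remove leaf 8 (neighbor: 1).
Step 4: current leaves = {10,12}. Remove leaf 10 (neighbor: 6).
Step 5: current leaves = {6,12}. Remove leaf 6 (neighbor: 4).
Step 6: current leaves = {4,12}. Remove leaf 4 (neighbor: 5).
Step 7: current leaves = {5,12}. Remove leaf 5 (neighbor: 11).
Step 8: current leaves = {11,12}. Remove leaf 11 (neighbor: 1).
Step 9: current leaves = {1,12}. Remove leaf 1 (neighbor: 9).
Step 10: current leaves = {9,12}. Remove leaf 9 (neighbor: 7).

Answer: 9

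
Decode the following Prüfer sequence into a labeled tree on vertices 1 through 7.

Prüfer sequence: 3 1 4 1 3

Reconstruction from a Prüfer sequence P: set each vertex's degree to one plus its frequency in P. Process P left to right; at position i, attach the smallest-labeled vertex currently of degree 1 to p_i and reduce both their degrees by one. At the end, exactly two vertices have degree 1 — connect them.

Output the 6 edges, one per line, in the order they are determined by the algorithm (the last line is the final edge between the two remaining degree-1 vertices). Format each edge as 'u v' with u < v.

Initial degrees: {1:3, 2:1, 3:3, 4:2, 5:1, 6:1, 7:1}
Step 1: smallest deg-1 vertex = 2, p_1 = 3. Add edge {2,3}. Now deg[2]=0, deg[3]=2.
Step 2: smallest deg-1 vertex = 5, p_2 = 1. Add edge {1,5}. Now deg[5]=0, deg[1]=2.
Step 3: smallest deg-1 vertex = 6, p_3 = 4. Add edge {4,6}. Now deg[6]=0, deg[4]=1.
Step 4: smallest deg-1 vertex = 4, p_4 = 1. Add edge {1,4}. Now deg[4]=0, deg[1]=1.
Step 5: smallest deg-1 vertex = 1, p_5 = 3. Add edge {1,3}. Now deg[1]=0, deg[3]=1.
Final: two remaining deg-1 vertices are 3, 7. Add edge {3,7}.

Answer: 2 3
1 5
4 6
1 4
1 3
3 7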